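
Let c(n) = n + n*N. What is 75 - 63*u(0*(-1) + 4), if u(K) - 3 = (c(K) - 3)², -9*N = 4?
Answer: -1369/9 ≈ -152.11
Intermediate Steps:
N = -4/9 (N = -⅑*4 = -4/9 ≈ -0.44444)
c(n) = 5*n/9 (c(n) = n + n*(-4/9) = n - 4*n/9 = 5*n/9)
u(K) = 3 + (-3 + 5*K/9)² (u(K) = 3 + (5*K/9 - 3)² = 3 + (-3 + 5*K/9)²)
75 - 63*u(0*(-1) + 4) = 75 - 63*(3 + (-27 + 5*(0*(-1) + 4))²/81) = 75 - 63*(3 + (-27 + 5*(0 + 4))²/81) = 75 - 63*(3 + (-27 + 5*4)²/81) = 75 - 63*(3 + (-27 + 20)²/81) = 75 - 63*(3 + (1/81)*(-7)²) = 75 - 63*(3 + (1/81)*49) = 75 - 63*(3 + 49/81) = 75 - 63*292/81 = 75 - 2044/9 = -1369/9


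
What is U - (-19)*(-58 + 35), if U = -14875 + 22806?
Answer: 7494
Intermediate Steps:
U = 7931
U - (-19)*(-58 + 35) = 7931 - (-19)*(-58 + 35) = 7931 - (-19)*(-23) = 7931 - 1*437 = 7931 - 437 = 7494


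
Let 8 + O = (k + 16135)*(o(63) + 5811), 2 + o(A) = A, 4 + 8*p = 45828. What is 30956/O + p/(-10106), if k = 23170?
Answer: -165212944465/291556776114 ≈ -0.56666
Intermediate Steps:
p = 5728 (p = -½ + (⅛)*45828 = -½ + 11457/2 = 5728)
o(A) = -2 + A
O = 230798952 (O = -8 + (23170 + 16135)*((-2 + 63) + 5811) = -8 + 39305*(61 + 5811) = -8 + 39305*5872 = -8 + 230798960 = 230798952)
30956/O + p/(-10106) = 30956/230798952 + 5728/(-10106) = 30956*(1/230798952) + 5728*(-1/10106) = 7739/57699738 - 2864/5053 = -165212944465/291556776114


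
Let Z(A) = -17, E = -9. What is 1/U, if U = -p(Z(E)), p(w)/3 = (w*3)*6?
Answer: 1/918 ≈ 0.0010893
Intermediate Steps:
p(w) = 54*w (p(w) = 3*((w*3)*6) = 3*((3*w)*6) = 3*(18*w) = 54*w)
U = 918 (U = -54*(-17) = -1*(-918) = 918)
1/U = 1/918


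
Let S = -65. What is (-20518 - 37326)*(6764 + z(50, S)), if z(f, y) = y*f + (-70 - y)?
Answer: -202974596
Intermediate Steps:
z(f, y) = -70 - y + f*y (z(f, y) = f*y + (-70 - y) = -70 - y + f*y)
(-20518 - 37326)*(6764 + z(50, S)) = (-20518 - 37326)*(6764 + (-70 - 1*(-65) + 50*(-65))) = -57844*(6764 + (-70 + 65 - 3250)) = -57844*(6764 - 3255) = -57844*3509 = -202974596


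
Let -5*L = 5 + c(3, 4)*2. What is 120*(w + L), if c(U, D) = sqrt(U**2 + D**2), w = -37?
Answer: -4800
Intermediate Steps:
c(U, D) = sqrt(D**2 + U**2)
L = -3 (L = -(5 + sqrt(4**2 + 3**2)*2)/5 = -(5 + sqrt(16 + 9)*2)/5 = -(5 + sqrt(25)*2)/5 = -(5 + 5*2)/5 = -(5 + 10)/5 = -1/5*15 = -3)
120*(w + L) = 120*(-37 - 3) = 120*(-40) = -4800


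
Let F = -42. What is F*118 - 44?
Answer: -5000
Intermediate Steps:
F*118 - 44 = -42*118 - 44 = -4956 - 44 = -5000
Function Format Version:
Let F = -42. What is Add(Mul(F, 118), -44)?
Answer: -5000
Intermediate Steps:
Add(Mul(F, 118), -44) = Add(Mul(-42, 118), -44) = Add(-4956, -44) = -5000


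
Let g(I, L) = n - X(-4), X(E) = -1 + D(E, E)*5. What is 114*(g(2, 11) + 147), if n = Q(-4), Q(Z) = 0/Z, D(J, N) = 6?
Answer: 13452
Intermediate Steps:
Q(Z) = 0
X(E) = 29 (X(E) = -1 + 6*5 = -1 + 30 = 29)
n = 0
g(I, L) = -29 (g(I, L) = 0 - 1*29 = 0 - 29 = -29)
114*(g(2, 11) + 147) = 114*(-29 + 147) = 114*118 = 13452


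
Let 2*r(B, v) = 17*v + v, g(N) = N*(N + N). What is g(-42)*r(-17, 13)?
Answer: 412776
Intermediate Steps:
g(N) = 2*N**2 (g(N) = N*(2*N) = 2*N**2)
r(B, v) = 9*v (r(B, v) = (17*v + v)/2 = (18*v)/2 = 9*v)
g(-42)*r(-17, 13) = (2*(-42)**2)*(9*13) = (2*1764)*117 = 3528*117 = 412776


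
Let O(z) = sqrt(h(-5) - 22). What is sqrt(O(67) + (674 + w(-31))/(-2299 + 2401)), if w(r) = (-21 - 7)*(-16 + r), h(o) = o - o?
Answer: sqrt(50745 + 2601*I*sqrt(22))/51 ≈ 4.4483 + 0.52721*I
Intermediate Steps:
h(o) = 0
w(r) = 448 - 28*r (w(r) = -28*(-16 + r) = 448 - 28*r)
O(z) = I*sqrt(22) (O(z) = sqrt(0 - 22) = sqrt(-22) = I*sqrt(22))
sqrt(O(67) + (674 + w(-31))/(-2299 + 2401)) = sqrt(I*sqrt(22) + (674 + (448 - 28*(-31)))/(-2299 + 2401)) = sqrt(I*sqrt(22) + (674 + (448 + 868))/102) = sqrt(I*sqrt(22) + (674 + 1316)*(1/102)) = sqrt(I*sqrt(22) + 1990*(1/102)) = sqrt(I*sqrt(22) + 995/51) = sqrt(995/51 + I*sqrt(22))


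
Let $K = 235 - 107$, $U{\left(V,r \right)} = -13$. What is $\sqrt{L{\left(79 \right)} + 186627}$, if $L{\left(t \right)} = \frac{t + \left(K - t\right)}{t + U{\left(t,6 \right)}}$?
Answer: $\frac{\sqrt{203238915}}{33} \approx 432.01$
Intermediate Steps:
$K = 128$
$L{\left(t \right)} = \frac{128}{-13 + t}$ ($L{\left(t \right)} = \frac{t - \left(-128 + t\right)}{t - 13} = \frac{128}{-13 + t}$)
$\sqrt{L{\left(79 \right)} + 186627} = \sqrt{\frac{128}{-13 + 79} + 186627} = \sqrt{\frac{128}{66} + 186627} = \sqrt{128 \cdot \frac{1}{66} + 186627} = \sqrt{\frac{64}{33} + 186627} = \sqrt{\frac{6158755}{33}} = \frac{\sqrt{203238915}}{33}$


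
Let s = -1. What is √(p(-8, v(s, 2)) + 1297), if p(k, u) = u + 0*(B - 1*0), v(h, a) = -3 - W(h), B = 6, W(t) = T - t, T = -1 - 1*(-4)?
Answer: √1290 ≈ 35.917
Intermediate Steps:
T = 3 (T = -1 + 4 = 3)
W(t) = 3 - t
v(h, a) = -6 + h (v(h, a) = -3 - (3 - h) = -3 + (-3 + h) = -6 + h)
p(k, u) = u (p(k, u) = u + 0*(6 - 1*0) = u + 0*(6 + 0) = u + 0*6 = u + 0 = u)
√(p(-8, v(s, 2)) + 1297) = √((-6 - 1) + 1297) = √(-7 + 1297) = √1290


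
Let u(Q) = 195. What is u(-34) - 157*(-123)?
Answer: 19506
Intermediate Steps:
u(-34) - 157*(-123) = 195 - 157*(-123) = 195 + 19311 = 19506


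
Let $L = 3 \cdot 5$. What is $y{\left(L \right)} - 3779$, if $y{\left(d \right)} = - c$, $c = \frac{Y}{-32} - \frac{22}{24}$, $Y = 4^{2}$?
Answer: $- \frac{45331}{12} \approx -3777.6$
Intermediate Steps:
$Y = 16$
$L = 15$
$c = - \frac{17}{12}$ ($c = \frac{16}{-32} - \frac{22}{24} = 16 \left(- \frac{1}{32}\right) - \frac{11}{12} = - \frac{1}{2} - \frac{11}{12} = - \frac{17}{12} \approx -1.4167$)
$y{\left(d \right)} = \frac{17}{12}$ ($y{\left(d \right)} = \left(-1\right) \left(- \frac{17}{12}\right) = \frac{17}{12}$)
$y{\left(L \right)} - 3779 = \frac{17}{12} - 3779 = - \frac{45331}{12}$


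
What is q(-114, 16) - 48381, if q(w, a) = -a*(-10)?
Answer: -48221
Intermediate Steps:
q(w, a) = 10*a
q(-114, 16) - 48381 = 10*16 - 48381 = 160 - 48381 = -48221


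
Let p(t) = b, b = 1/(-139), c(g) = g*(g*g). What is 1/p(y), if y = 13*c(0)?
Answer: -139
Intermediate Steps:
c(g) = g**3 (c(g) = g*g**2 = g**3)
y = 0 (y = 13*0**3 = 13*0 = 0)
b = -1/139 ≈ -0.0071942
p(t) = -1/139
1/p(y) = 1/(-1/139) = -139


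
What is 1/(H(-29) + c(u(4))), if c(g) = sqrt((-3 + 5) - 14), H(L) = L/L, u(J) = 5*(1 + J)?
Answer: 1/13 - 2*I*sqrt(3)/13 ≈ 0.076923 - 0.26647*I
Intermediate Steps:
u(J) = 5 + 5*J
H(L) = 1
c(g) = 2*I*sqrt(3) (c(g) = sqrt(2 - 14) = sqrt(-12) = 2*I*sqrt(3))
1/(H(-29) + c(u(4))) = 1/(1 + 2*I*sqrt(3))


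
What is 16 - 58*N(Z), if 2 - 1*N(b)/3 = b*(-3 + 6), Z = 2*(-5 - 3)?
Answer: -8684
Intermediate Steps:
Z = -16 (Z = 2*(-8) = -16)
N(b) = 6 - 9*b (N(b) = 6 - 3*b*(-3 + 6) = 6 - 3*b*3 = 6 - 9*b)
16 - 58*N(Z) = 16 - 58*(6 - 9*(-16)) = 16 - 58*(6 + 144) = 16 - 58*150 = 16 - 8700 = -8684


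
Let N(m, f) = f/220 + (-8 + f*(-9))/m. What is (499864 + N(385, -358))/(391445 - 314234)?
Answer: 76980091/11890494 ≈ 6.4741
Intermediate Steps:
N(m, f) = f/220 + (-8 - 9*f)/m (N(m, f) = f*(1/220) + (-8 - 9*f)/m = f/220 + (-8 - 9*f)/m)
(499864 + N(385, -358))/(391445 - 314234) = (499864 + (1/220)*(-1760 - 1980*(-358) - 358*385)/385)/(391445 - 314234) = (499864 + (1/220)*(1/385)*(-1760 + 708840 - 137830))/77211 = (499864 + (1/220)*(1/385)*569250)*(1/77211) = (499864 + 1035/154)*(1/77211) = (76980091/154)*(1/77211) = 76980091/11890494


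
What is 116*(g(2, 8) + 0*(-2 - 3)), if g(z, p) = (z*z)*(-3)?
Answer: -1392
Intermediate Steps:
g(z, p) = -3*z² (g(z, p) = z²*(-3) = -3*z²)
116*(g(2, 8) + 0*(-2 - 3)) = 116*(-3*2² + 0*(-2 - 3)) = 116*(-3*4 + 0*(-5)) = 116*(-12 + 0) = 116*(-12) = -1392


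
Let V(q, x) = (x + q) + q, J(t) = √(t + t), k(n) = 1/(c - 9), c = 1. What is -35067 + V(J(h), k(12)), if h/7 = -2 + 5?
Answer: -280537/8 + 2*√42 ≈ -35054.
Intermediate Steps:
k(n) = -⅛ (k(n) = 1/(1 - 9) = 1/(-8) = -⅛)
h = 21 (h = 7*(-2 + 5) = 7*3 = 21)
J(t) = √2*√t (J(t) = √(2*t) = √2*√t)
V(q, x) = x + 2*q (V(q, x) = (q + x) + q = x + 2*q)
-35067 + V(J(h), k(12)) = -35067 + (-⅛ + 2*(√2*√21)) = -35067 + (-⅛ + 2*√42) = -280537/8 + 2*√42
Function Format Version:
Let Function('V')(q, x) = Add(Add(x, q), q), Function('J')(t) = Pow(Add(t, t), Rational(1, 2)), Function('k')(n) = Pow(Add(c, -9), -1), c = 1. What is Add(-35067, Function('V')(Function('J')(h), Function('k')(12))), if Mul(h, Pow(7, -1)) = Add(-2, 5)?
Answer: Add(Rational(-280537, 8), Mul(2, Pow(42, Rational(1, 2)))) ≈ -35054.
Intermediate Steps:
Function('k')(n) = Rational(-1, 8) (Function('k')(n) = Pow(Add(1, -9), -1) = Pow(-8, -1) = Rational(-1, 8))
h = 21 (h = Mul(7, Add(-2, 5)) = Mul(7, 3) = 21)
Function('J')(t) = Mul(Pow(2, Rational(1, 2)), Pow(t, Rational(1, 2))) (Function('J')(t) = Pow(Mul(2, t), Rational(1, 2)) = Mul(Pow(2, Rational(1, 2)), Pow(t, Rational(1, 2))))
Function('V')(q, x) = Add(x, Mul(2, q)) (Function('V')(q, x) = Add(Add(q, x), q) = Add(x, Mul(2, q)))
Add(-35067, Function('V')(Function('J')(h), Function('k')(12))) = Add(-35067, Add(Rational(-1, 8), Mul(2, Mul(Pow(2, Rational(1, 2)), Pow(21, Rational(1, 2)))))) = Add(-35067, Add(Rational(-1, 8), Mul(2, Pow(42, Rational(1, 2))))) = Add(Rational(-280537, 8), Mul(2, Pow(42, Rational(1, 2))))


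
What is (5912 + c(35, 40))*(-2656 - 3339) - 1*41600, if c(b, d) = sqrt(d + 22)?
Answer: -35484040 - 5995*sqrt(62) ≈ -3.5531e+7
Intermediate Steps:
c(b, d) = sqrt(22 + d)
(5912 + c(35, 40))*(-2656 - 3339) - 1*41600 = (5912 + sqrt(22 + 40))*(-2656 - 3339) - 1*41600 = (5912 + sqrt(62))*(-5995) - 41600 = (-35442440 - 5995*sqrt(62)) - 41600 = -35484040 - 5995*sqrt(62)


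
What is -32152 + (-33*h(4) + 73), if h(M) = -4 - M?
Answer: -31815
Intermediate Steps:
-32152 + (-33*h(4) + 73) = -32152 + (-33*(-4 - 1*4) + 73) = -32152 + (-33*(-4 - 4) + 73) = -32152 + (-33*(-8) + 73) = -32152 + (264 + 73) = -32152 + 337 = -31815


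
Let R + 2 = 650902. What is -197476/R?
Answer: -49369/162725 ≈ -0.30339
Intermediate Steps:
R = 650900 (R = -2 + 650902 = 650900)
-197476/R = -197476/650900 = -197476*1/650900 = -49369/162725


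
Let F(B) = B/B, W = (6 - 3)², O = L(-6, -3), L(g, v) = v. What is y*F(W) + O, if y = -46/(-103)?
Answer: -263/103 ≈ -2.5534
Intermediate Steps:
O = -3
W = 9 (W = 3² = 9)
F(B) = 1
y = 46/103 (y = -46*(-1/103) = 46/103 ≈ 0.44660)
y*F(W) + O = (46/103)*1 - 3 = 46/103 - 3 = -263/103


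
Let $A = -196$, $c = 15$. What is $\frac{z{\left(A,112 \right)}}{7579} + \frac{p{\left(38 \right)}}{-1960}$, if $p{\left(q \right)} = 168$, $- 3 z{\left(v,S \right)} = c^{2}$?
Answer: $- \frac{25362}{265265} \approx -0.09561$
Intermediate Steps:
$z{\left(v,S \right)} = -75$ ($z{\left(v,S \right)} = - \frac{15^{2}}{3} = \left(- \frac{1}{3}\right) 225 = -75$)
$\frac{z{\left(A,112 \right)}}{7579} + \frac{p{\left(38 \right)}}{-1960} = - \frac{75}{7579} + \frac{168}{-1960} = \left(-75\right) \frac{1}{7579} + 168 \left(- \frac{1}{1960}\right) = - \frac{75}{7579} - \frac{3}{35} = - \frac{25362}{265265}$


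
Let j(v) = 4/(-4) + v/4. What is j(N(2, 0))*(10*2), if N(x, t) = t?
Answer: -20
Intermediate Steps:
j(v) = -1 + v/4 (j(v) = 4*(-1/4) + v*(1/4) = -1 + v/4)
j(N(2, 0))*(10*2) = (-1 + (1/4)*0)*(10*2) = (-1 + 0)*20 = -1*20 = -20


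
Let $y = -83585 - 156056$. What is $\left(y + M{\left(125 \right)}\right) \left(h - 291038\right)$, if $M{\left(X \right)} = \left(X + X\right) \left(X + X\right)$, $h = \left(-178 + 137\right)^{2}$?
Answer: $51256988337$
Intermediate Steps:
$y = -239641$ ($y = -83585 - 156056 = -239641$)
$h = 1681$ ($h = \left(-41\right)^{2} = 1681$)
$M{\left(X \right)} = 4 X^{2}$ ($M{\left(X \right)} = 2 X 2 X = 4 X^{2}$)
$\left(y + M{\left(125 \right)}\right) \left(h - 291038\right) = \left(-239641 + 4 \cdot 125^{2}\right) \left(1681 - 291038\right) = \left(-239641 + 4 \cdot 15625\right) \left(-289357\right) = \left(-239641 + 62500\right) \left(-289357\right) = \left(-177141\right) \left(-289357\right) = 51256988337$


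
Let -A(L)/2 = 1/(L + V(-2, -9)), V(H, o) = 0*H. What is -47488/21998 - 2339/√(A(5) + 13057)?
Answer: -23744/10999 - 2339*√326415/65283 ≈ -22.629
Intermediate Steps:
V(H, o) = 0
A(L) = -2/L (A(L) = -2/(L + 0) = -2/L)
-47488/21998 - 2339/√(A(5) + 13057) = -47488/21998 - 2339/√(-2/5 + 13057) = -47488*1/21998 - 2339/√(-2*⅕ + 13057) = -23744/10999 - 2339/√(-⅖ + 13057) = -23744/10999 - 2339*√326415/65283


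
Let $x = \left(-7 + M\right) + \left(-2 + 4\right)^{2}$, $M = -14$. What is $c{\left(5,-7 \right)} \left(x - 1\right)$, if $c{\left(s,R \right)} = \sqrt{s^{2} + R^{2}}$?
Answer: $- 18 \sqrt{74} \approx -154.84$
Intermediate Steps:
$c{\left(s,R \right)} = \sqrt{R^{2} + s^{2}}$
$x = -17$ ($x = \left(-7 - 14\right) + \left(-2 + 4\right)^{2} = -21 + 2^{2} = -21 + 4 = -17$)
$c{\left(5,-7 \right)} \left(x - 1\right) = \sqrt{\left(-7\right)^{2} + 5^{2}} \left(-17 - 1\right) = \sqrt{49 + 25} \left(-18\right) = \sqrt{74} \left(-18\right) = - 18 \sqrt{74}$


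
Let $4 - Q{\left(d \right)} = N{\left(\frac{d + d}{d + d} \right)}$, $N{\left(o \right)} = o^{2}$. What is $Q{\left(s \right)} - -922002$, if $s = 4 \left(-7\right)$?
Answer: $922005$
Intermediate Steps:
$s = -28$
$Q{\left(d \right)} = 3$ ($Q{\left(d \right)} = 4 - \left(\frac{d + d}{d + d}\right)^{2} = 4 - \left(\frac{2 d}{2 d}\right)^{2} = 4 - \left(2 d \frac{1}{2 d}\right)^{2} = 4 - 1^{2} = 4 - 1 = 3$)
$Q{\left(s \right)} - -922002 = 3 - -922002 = 3 + 922002 = 922005$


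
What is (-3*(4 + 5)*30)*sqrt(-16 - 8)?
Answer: -1620*I*sqrt(6) ≈ -3968.2*I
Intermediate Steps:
(-3*(4 + 5)*30)*sqrt(-16 - 8) = (-3*9*30)*sqrt(-24) = (-27*30)*(2*I*sqrt(6)) = -1620*I*sqrt(6)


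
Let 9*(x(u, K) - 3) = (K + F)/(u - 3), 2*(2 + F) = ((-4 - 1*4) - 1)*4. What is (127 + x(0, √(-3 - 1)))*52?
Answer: 183560/27 - 104*I/27 ≈ 6798.5 - 3.8519*I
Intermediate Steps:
F = -20 (F = -2 + (((-4 - 1*4) - 1)*4)/2 = -2 + (((-4 - 4) - 1)*4)/2 = -2 + ((-8 - 1)*4)/2 = -2 + (-9*4)/2 = -2 + (½)*(-36) = -2 - 18 = -20)
x(u, K) = 3 + (-20 + K)/(9*(-3 + u)) (x(u, K) = 3 + ((K - 20)/(u - 3))/9 = 3 + ((-20 + K)/(-3 + u))/9 = 3 + (-20 + K)/(9*(-3 + u)))
(127 + x(0, √(-3 - 1)))*52 = (127 + (-101 + √(-3 - 1) + 27*0)/(9*(-3 + 0)))*52 = (127 + (⅑)*(-101 + √(-4) + 0)/(-3))*52 = (127 + (⅑)*(-⅓)*(-101 + 2*I + 0))*52 = (127 + (⅑)*(-⅓)*(-101 + 2*I))*52 = (127 + (101/27 - 2*I/27))*52 = (3530/27 - 2*I/27)*52 = 183560/27 - 104*I/27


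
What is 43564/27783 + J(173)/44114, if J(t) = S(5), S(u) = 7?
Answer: 274568111/175088466 ≈ 1.5682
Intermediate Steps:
J(t) = 7
43564/27783 + J(173)/44114 = 43564/27783 + 7/44114 = 43564*(1/27783) + 7*(1/44114) = 43564/27783 + 1/6302 = 274568111/175088466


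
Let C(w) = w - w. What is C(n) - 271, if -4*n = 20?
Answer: -271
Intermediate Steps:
n = -5 (n = -1/4*20 = -5)
C(w) = 0
C(n) - 271 = 0 - 271 = -271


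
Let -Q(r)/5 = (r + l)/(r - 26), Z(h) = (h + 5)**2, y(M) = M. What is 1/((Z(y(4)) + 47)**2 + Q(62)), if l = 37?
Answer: 4/65481 ≈ 6.1086e-5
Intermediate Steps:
Z(h) = (5 + h)**2
Q(r) = -5*(37 + r)/(-26 + r) (Q(r) = -5*(r + 37)/(r - 26) = -5*(37 + r)/(-26 + r))
1/((Z(y(4)) + 47)**2 + Q(62)) = 1/(((5 + 4)**2 + 47)**2 + 5*(-37 - 1*62)/(-26 + 62)) = 1/((9**2 + 47)**2 + 5*(-37 - 62)/36) = 1/((81 + 47)**2 + 5*(1/36)*(-99)) = 1/(128**2 - 55/4) = 1/(16384 - 55/4) = 1/(65481/4) = 4/65481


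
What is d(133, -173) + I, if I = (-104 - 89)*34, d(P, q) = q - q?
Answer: -6562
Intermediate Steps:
d(P, q) = 0
I = -6562 (I = -193*34 = -6562)
d(133, -173) + I = 0 - 6562 = -6562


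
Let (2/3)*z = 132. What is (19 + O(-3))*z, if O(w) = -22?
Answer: -594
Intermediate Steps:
z = 198 (z = (3/2)*132 = 198)
(19 + O(-3))*z = (19 - 22)*198 = -3*198 = -594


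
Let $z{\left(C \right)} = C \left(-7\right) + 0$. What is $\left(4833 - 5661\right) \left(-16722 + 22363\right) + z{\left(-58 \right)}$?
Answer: $-4670342$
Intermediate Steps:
$z{\left(C \right)} = - 7 C$ ($z{\left(C \right)} = - 7 C + 0 = - 7 C$)
$\left(4833 - 5661\right) \left(-16722 + 22363\right) + z{\left(-58 \right)} = \left(4833 - 5661\right) \left(-16722 + 22363\right) - -406 = \left(-828\right) 5641 + 406 = -4670748 + 406 = -4670342$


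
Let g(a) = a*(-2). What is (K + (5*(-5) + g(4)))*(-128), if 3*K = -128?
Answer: 29056/3 ≈ 9685.3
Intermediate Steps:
g(a) = -2*a
K = -128/3 (K = (⅓)*(-128) = -128/3 ≈ -42.667)
(K + (5*(-5) + g(4)))*(-128) = (-128/3 + (5*(-5) - 2*4))*(-128) = (-128/3 + (-25 - 8))*(-128) = (-128/3 - 33)*(-128) = -227/3*(-128) = 29056/3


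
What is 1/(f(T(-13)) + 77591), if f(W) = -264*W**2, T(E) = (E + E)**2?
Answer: -1/120564073 ≈ -8.2944e-9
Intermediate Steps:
T(E) = 4*E**2 (T(E) = (2*E)**2 = 4*E**2)
1/(f(T(-13)) + 77591) = 1/(-264*(4*(-13)**2)**2 + 77591) = 1/(-264*(4*169)**2 + 77591) = 1/(-264*676**2 + 77591) = 1/(-264*456976 + 77591) = 1/(-120641664 + 77591) = 1/(-120564073) = -1/120564073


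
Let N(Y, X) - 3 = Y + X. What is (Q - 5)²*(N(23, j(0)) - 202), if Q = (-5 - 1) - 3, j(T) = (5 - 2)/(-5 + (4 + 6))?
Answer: -171892/5 ≈ -34378.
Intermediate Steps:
j(T) = ⅗ (j(T) = 3/(-5 + 10) = 3/5 = 3*(⅕) = ⅗)
Q = -9 (Q = -6 - 3 = -9)
N(Y, X) = 3 + X + Y (N(Y, X) = 3 + (Y + X) = 3 + (X + Y) = 3 + X + Y)
(Q - 5)²*(N(23, j(0)) - 202) = (-9 - 5)²*((3 + ⅗ + 23) - 202) = (-14)²*(133/5 - 202) = 196*(-877/5) = -171892/5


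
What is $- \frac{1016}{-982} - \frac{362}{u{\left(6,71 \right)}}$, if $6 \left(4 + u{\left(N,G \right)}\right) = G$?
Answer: $- \frac{1042576}{23077} \approx -45.178$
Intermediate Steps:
$u{\left(N,G \right)} = -4 + \frac{G}{6}$
$- \frac{1016}{-982} - \frac{362}{u{\left(6,71 \right)}} = - \frac{1016}{-982} - \frac{362}{-4 + \frac{1}{6} \cdot 71} = \left(-1016\right) \left(- \frac{1}{982}\right) - \frac{362}{-4 + \frac{71}{6}} = \frac{508}{491} - \frac{362}{\frac{47}{6}} = \frac{508}{491} - \frac{2172}{47} = - \frac{1042576}{23077}$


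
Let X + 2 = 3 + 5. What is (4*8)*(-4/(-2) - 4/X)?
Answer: 128/3 ≈ 42.667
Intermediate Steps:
X = 6 (X = -2 + (3 + 5) = -2 + 8 = 6)
(4*8)*(-4/(-2) - 4/X) = (4*8)*(-4/(-2) - 4/6) = 32*(-4*(-½) - 4*⅙) = 32*(2 - ⅔) = 32*(4/3) = 128/3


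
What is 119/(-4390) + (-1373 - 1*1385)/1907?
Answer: -12334553/8371730 ≈ -1.4734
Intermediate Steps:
119/(-4390) + (-1373 - 1*1385)/1907 = 119*(-1/4390) + (-1373 - 1385)*(1/1907) = -119/4390 - 2758*1/1907 = -119/4390 - 2758/1907 = -12334553/8371730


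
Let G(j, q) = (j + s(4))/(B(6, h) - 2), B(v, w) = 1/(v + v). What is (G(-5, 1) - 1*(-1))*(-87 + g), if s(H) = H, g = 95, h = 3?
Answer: 280/23 ≈ 12.174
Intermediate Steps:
B(v, w) = 1/(2*v)
G(j, q) = -48/23 - 12*j/23 (G(j, q) = (j + 4)/((½)/6 - 2) = (4 + j)/((½)*(⅙) - 2) = (4 + j)/(1/12 - 2) = (4 + j)/(-23/12) = (4 + j)*(-12/23) = -48/23 - 12*j/23)
(G(-5, 1) - 1*(-1))*(-87 + g) = ((-48/23 - 12/23*(-5)) - 1*(-1))*(-87 + 95) = ((-48/23 + 60/23) + 1)*8 = (12/23 + 1)*8 = (35/23)*8 = 280/23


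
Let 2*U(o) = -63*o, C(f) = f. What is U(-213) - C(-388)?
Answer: 14195/2 ≈ 7097.5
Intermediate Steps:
U(o) = -63*o/2 (U(o) = (-63*o)/2 = -63*o/2)
U(-213) - C(-388) = -63/2*(-213) - 1*(-388) = 13419/2 + 388 = 14195/2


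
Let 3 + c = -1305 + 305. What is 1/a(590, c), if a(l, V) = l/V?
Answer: -17/10 ≈ -1.7000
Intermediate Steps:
c = -1003 (c = -3 + (-1305 + 305) = -3 - 1000 = -1003)
1/a(590, c) = 1/(590/(-1003)) = 1/(590*(-1/1003)) = 1/(-10/17) = -17/10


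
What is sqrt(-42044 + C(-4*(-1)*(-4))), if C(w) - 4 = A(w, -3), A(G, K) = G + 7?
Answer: I*sqrt(42049) ≈ 205.06*I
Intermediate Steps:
A(G, K) = 7 + G
C(w) = 11 + w (C(w) = 4 + (7 + w) = 11 + w)
sqrt(-42044 + C(-4*(-1)*(-4))) = sqrt(-42044 + (11 - 4*(-1)*(-4))) = sqrt(-42044 + (11 + 4*(-4))) = sqrt(-42044 + (11 - 16)) = sqrt(-42044 - 5) = sqrt(-42049) = I*sqrt(42049)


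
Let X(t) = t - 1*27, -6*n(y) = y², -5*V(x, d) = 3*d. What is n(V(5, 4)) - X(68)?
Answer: -1049/25 ≈ -41.960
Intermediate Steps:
V(x, d) = -3*d/5
n(y) = -y²/6
X(t) = -27 + t (X(t) = t - 27 = -27 + t)
n(V(5, 4)) - X(68) = -(-⅗*4)²/6 - (-27 + 68) = -(-12/5)²/6 - 1*41 = -⅙*144/25 - 41 = -24/25 - 41 = -1049/25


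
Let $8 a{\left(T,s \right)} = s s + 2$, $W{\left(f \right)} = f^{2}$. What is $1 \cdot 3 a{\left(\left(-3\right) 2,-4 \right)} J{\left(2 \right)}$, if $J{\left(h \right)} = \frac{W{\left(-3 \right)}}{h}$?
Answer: $\frac{243}{8} \approx 30.375$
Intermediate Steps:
$J{\left(h \right)} = \frac{9}{h}$ ($J{\left(h \right)} = \frac{\left(-3\right)^{2}}{h} = \frac{9}{h}$)
$a{\left(T,s \right)} = \frac{1}{4} + \frac{s^{2}}{8}$ ($a{\left(T,s \right)} = \frac{s s + 2}{8} = \frac{s^{2} + 2}{8} = \frac{2 + s^{2}}{8} = \frac{1}{4} + \frac{s^{2}}{8}$)
$1 \cdot 3 a{\left(\left(-3\right) 2,-4 \right)} J{\left(2 \right)} = 1 \cdot 3 \left(\frac{1}{4} + \frac{\left(-4\right)^{2}}{8}\right) \frac{9}{2} = 3 \left(\frac{1}{4} + \frac{1}{8} \cdot 16\right) 9 \cdot \frac{1}{2} = 3 \left(\frac{1}{4} + 2\right) \frac{9}{2} = 3 \cdot \frac{9}{4} \cdot \frac{9}{2} = \frac{27}{4} \cdot \frac{9}{2} = \frac{243}{8}$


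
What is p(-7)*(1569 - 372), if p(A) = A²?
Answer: 58653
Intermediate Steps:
p(-7)*(1569 - 372) = (-7)²*(1569 - 372) = 49*1197 = 58653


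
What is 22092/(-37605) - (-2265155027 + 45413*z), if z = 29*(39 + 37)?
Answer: 27139086947261/12535 ≈ 2.1651e+9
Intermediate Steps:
z = 2204 (z = 29*76 = 2204)
22092/(-37605) - (-2265155027 + 45413*z) = 22092/(-37605) - 45413/(1/(-49879 + 2204)) = 22092*(-1/37605) - 45413/(1/(-47675)) = -7364/12535 - 45413/(-1/47675) = -7364/12535 - 45413*(-47675) = -7364/12535 + 2165064775 = 27139086947261/12535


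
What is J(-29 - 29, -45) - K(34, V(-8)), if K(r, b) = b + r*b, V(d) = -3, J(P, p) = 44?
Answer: 149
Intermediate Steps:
K(r, b) = b + b*r
J(-29 - 29, -45) - K(34, V(-8)) = 44 - (-3)*(1 + 34) = 44 - (-3)*35 = 44 - 1*(-105) = 44 + 105 = 149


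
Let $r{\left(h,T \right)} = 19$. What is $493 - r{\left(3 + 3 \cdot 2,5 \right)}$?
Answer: $474$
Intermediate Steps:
$493 - r{\left(3 + 3 \cdot 2,5 \right)} = 493 - 19 = 474$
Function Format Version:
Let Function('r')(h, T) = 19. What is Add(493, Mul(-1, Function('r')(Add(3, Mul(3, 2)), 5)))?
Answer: 474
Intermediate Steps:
Add(493, Mul(-1, Function('r')(Add(3, Mul(3, 2)), 5))) = Add(493, Mul(-1, 19)) = Add(493, -19) = 474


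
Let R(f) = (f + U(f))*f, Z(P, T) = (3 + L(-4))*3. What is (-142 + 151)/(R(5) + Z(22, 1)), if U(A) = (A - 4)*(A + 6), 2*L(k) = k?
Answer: 9/83 ≈ 0.10843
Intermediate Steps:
L(k) = k/2
Z(P, T) = 3 (Z(P, T) = (3 + (1/2)*(-4))*3 = (3 - 2)*3 = 1*3 = 3)
U(A) = (-4 + A)*(6 + A)
R(f) = f*(-24 + f**2 + 3*f) (R(f) = (f + (-24 + f**2 + 2*f))*f = (-24 + f**2 + 3*f)*f = f*(-24 + f**2 + 3*f))
(-142 + 151)/(R(5) + Z(22, 1)) = (-142 + 151)/(5*(-24 + 5**2 + 3*5) + 3) = 9/(5*(-24 + 25 + 15) + 3) = 9/(5*16 + 3) = 9/(80 + 3) = 9/83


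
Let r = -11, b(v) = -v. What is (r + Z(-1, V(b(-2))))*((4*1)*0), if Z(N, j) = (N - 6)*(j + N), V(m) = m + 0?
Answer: 0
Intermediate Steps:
V(m) = m
Z(N, j) = (-6 + N)*(N + j)
(r + Z(-1, V(b(-2))))*((4*1)*0) = (-11 + ((-1)² - 6*(-1) - (-6)*(-2) - (-1)*(-2)))*((4*1)*0) = (-11 + (1 + 6 - 6*2 - 1*2))*(4*0) = (-11 + (1 + 6 - 12 - 2))*0 = (-11 - 7)*0 = -18*0 = 0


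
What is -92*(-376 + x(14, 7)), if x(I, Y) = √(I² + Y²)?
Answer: 34592 - 644*√5 ≈ 33152.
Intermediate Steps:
-92*(-376 + x(14, 7)) = -92*(-376 + √(14² + 7²)) = -92*(-376 + √(196 + 49)) = -92*(-376 + √245) = -92*(-376 + 7*√5) = 34592 - 644*√5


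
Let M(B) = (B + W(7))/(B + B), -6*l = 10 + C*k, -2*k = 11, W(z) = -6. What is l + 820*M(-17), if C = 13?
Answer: 38417/68 ≈ 564.96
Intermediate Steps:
k = -11/2 (k = -½*11 = -11/2 ≈ -5.5000)
l = 41/4 (l = -(10 + 13*(-11/2))/6 = -(10 - 143/2)/6 = -⅙*(-123/2) = 41/4 ≈ 10.250)
M(B) = (-6 + B)/(2*B) (M(B) = (B - 6)/(B + B) = (-6 + B)/((2*B)) = (-6 + B)*(1/(2*B)) = (-6 + B)/(2*B))
l + 820*M(-17) = 41/4 + 820*((½)*(-6 - 17)/(-17)) = 41/4 + 820*((½)*(-1/17)*(-23)) = 41/4 + 820*(23/34) = 41/4 + 9430/17 = 38417/68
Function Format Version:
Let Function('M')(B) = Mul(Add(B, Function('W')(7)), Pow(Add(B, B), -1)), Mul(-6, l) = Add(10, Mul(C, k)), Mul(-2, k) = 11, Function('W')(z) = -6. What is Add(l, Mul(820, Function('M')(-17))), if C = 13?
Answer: Rational(38417, 68) ≈ 564.96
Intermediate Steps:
k = Rational(-11, 2) (k = Mul(Rational(-1, 2), 11) = Rational(-11, 2) ≈ -5.5000)
l = Rational(41, 4) (l = Mul(Rational(-1, 6), Add(10, Mul(13, Rational(-11, 2)))) = Mul(Rational(-1, 6), Add(10, Rational(-143, 2))) = Mul(Rational(-1, 6), Rational(-123, 2)) = Rational(41, 4) ≈ 10.250)
Function('M')(B) = Mul(Rational(1, 2), Pow(B, -1), Add(-6, B)) (Function('M')(B) = Mul(Add(B, -6), Pow(Add(B, B), -1)) = Mul(Add(-6, B), Pow(Mul(2, B), -1)) = Mul(Add(-6, B), Mul(Rational(1, 2), Pow(B, -1))) = Mul(Rational(1, 2), Pow(B, -1), Add(-6, B)))
Add(l, Mul(820, Function('M')(-17))) = Add(Rational(41, 4), Mul(820, Mul(Rational(1, 2), Pow(-17, -1), Add(-6, -17)))) = Add(Rational(41, 4), Mul(820, Mul(Rational(1, 2), Rational(-1, 17), -23))) = Add(Rational(41, 4), Mul(820, Rational(23, 34))) = Add(Rational(41, 4), Rational(9430, 17)) = Rational(38417, 68)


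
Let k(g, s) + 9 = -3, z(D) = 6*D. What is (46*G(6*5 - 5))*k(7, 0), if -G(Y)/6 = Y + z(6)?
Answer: 202032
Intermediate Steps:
k(g, s) = -12 (k(g, s) = -9 - 3 = -12)
G(Y) = -216 - 6*Y (G(Y) = -6*(Y + 6*6) = -6*(Y + 36) = -6*(36 + Y) = -216 - 6*Y)
(46*G(6*5 - 5))*k(7, 0) = (46*(-216 - 6*(6*5 - 5)))*(-12) = (46*(-216 - 6*(30 - 5)))*(-12) = (46*(-216 - 6*25))*(-12) = (46*(-216 - 150))*(-12) = (46*(-366))*(-12) = -16836*(-12) = 202032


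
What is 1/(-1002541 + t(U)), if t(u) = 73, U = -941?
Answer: -1/1002468 ≈ -9.9754e-7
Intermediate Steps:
1/(-1002541 + t(U)) = 1/(-1002541 + 73) = 1/(-1002468) = -1/1002468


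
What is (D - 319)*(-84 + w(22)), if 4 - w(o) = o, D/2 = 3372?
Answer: -655350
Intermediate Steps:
D = 6744 (D = 2*3372 = 6744)
w(o) = 4 - o
(D - 319)*(-84 + w(22)) = (6744 - 319)*(-84 + (4 - 1*22)) = 6425*(-84 + (4 - 22)) = 6425*(-84 - 18) = 6425*(-102) = -655350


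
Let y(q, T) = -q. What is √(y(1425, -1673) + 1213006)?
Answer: √1211581 ≈ 1100.7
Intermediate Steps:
√(y(1425, -1673) + 1213006) = √(-1*1425 + 1213006) = √(-1425 + 1213006) = √1211581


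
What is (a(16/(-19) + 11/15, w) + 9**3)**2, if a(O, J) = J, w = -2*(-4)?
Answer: 543169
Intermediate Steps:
w = 8
(a(16/(-19) + 11/15, w) + 9**3)**2 = (8 + 9**3)**2 = (8 + 729)**2 = 737**2 = 543169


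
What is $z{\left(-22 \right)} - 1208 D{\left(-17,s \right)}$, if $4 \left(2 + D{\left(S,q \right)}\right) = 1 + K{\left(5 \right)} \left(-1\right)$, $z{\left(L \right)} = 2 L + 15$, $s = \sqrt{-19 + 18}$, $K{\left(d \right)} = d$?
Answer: $3595$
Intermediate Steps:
$s = i$ ($s = \sqrt{-1} = i \approx 1.0 i$)
$z{\left(L \right)} = 15 + 2 L$
$D{\left(S,q \right)} = -3$ ($D{\left(S,q \right)} = -2 + \frac{1 + 5 \left(-1\right)}{4} = -2 + \frac{1 - 5}{4} = -2 + \frac{1}{4} \left(-4\right) = -2 - 1 = -3$)
$z{\left(-22 \right)} - 1208 D{\left(-17,s \right)} = \left(15 + 2 \left(-22\right)\right) - -3624 = \left(15 - 44\right) + 3624 = -29 + 3624 = 3595$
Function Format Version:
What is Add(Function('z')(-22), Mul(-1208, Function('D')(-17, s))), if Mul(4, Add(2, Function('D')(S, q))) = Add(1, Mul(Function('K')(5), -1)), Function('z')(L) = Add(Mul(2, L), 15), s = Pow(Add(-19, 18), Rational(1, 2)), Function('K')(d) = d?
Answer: 3595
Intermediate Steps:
s = I (s = Pow(-1, Rational(1, 2)) = I ≈ Mul(1.0000, I))
Function('z')(L) = Add(15, Mul(2, L))
Function('D')(S, q) = -3 (Function('D')(S, q) = Add(-2, Mul(Rational(1, 4), Add(1, Mul(5, -1)))) = Add(-2, Mul(Rational(1, 4), Add(1, -5))) = Add(-2, Mul(Rational(1, 4), -4)) = Add(-2, -1) = -3)
Add(Function('z')(-22), Mul(-1208, Function('D')(-17, s))) = Add(Add(15, Mul(2, -22)), Mul(-1208, -3)) = Add(Add(15, -44), 3624) = Add(-29, 3624) = 3595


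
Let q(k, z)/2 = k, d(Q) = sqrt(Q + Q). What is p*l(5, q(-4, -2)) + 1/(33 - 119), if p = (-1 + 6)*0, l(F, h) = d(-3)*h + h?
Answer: -1/86 ≈ -0.011628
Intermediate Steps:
d(Q) = sqrt(2)*sqrt(Q) (d(Q) = sqrt(2*Q) = sqrt(2)*sqrt(Q))
q(k, z) = 2*k
l(F, h) = h + I*h*sqrt(6) (l(F, h) = (sqrt(2)*sqrt(-3))*h + h = (sqrt(2)*(I*sqrt(3)))*h + h = (I*sqrt(6))*h + h = I*h*sqrt(6) + h = h + I*h*sqrt(6))
p = 0 (p = 5*0 = 0)
p*l(5, q(-4, -2)) + 1/(33 - 119) = 0*((2*(-4))*(1 + I*sqrt(6))) + 1/(33 - 119) = 0*(-8*(1 + I*sqrt(6))) + 1/(-86) = 0*(-8 - 8*I*sqrt(6)) - 1/86 = 0 - 1/86 = -1/86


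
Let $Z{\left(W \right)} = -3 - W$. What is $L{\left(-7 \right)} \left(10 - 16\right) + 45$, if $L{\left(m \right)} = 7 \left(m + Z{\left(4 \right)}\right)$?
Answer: $633$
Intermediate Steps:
$L{\left(m \right)} = -49 + 7 m$ ($L{\left(m \right)} = 7 \left(m - 7\right) = 7 \left(-7 + m\right) = -49 + 7 m$)
$L{\left(-7 \right)} \left(10 - 16\right) + 45 = \left(-49 + 7 \left(-7\right)\right) \left(10 - 16\right) + 45 = \left(-49 - 49\right) \left(10 - 16\right) + 45 = \left(-98\right) \left(-6\right) + 45 = 588 + 45 = 633$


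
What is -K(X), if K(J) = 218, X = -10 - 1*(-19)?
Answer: -218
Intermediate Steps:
X = 9 (X = -10 + 19 = 9)
-K(X) = -1*218 = -218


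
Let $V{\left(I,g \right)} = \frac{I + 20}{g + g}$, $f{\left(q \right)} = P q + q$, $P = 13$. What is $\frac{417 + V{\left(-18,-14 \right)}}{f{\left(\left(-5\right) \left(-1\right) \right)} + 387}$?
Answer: $\frac{5837}{6398} \approx 0.91232$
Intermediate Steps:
$f{\left(q \right)} = 14 q$ ($f{\left(q \right)} = 13 q + q = 14 q$)
$V{\left(I,g \right)} = \frac{20 + I}{2 g}$
$\frac{417 + V{\left(-18,-14 \right)}}{f{\left(\left(-5\right) \left(-1\right) \right)} + 387} = \frac{417 + \frac{20 - 18}{2 \left(-14\right)}}{14 \left(\left(-5\right) \left(-1\right)\right) + 387} = \frac{417 + \frac{1}{2} \left(- \frac{1}{14}\right) 2}{14 \cdot 5 + 387} = \frac{417 - \frac{1}{14}}{70 + 387} = \frac{5837}{14 \cdot 457} = \frac{5837}{14} \cdot \frac{1}{457} = \frac{5837}{6398}$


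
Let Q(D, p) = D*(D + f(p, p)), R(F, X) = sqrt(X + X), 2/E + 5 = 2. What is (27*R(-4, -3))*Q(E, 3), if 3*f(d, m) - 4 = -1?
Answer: -6*I*sqrt(6) ≈ -14.697*I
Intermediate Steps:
E = -2/3 (E = 2/(-5 + 2) = 2/(-3) = 2*(-1/3) = -2/3 ≈ -0.66667)
R(F, X) = sqrt(2)*sqrt(X) (R(F, X) = sqrt(2*X) = sqrt(2)*sqrt(X))
f(d, m) = 1 (f(d, m) = 4/3 + (1/3)*(-1) = 4/3 - 1/3 = 1)
Q(D, p) = D*(1 + D) (Q(D, p) = D*(D + 1) = D*(1 + D))
(27*R(-4, -3))*Q(E, 3) = (27*(sqrt(2)*sqrt(-3)))*(-2*(1 - 2/3)/3) = (27*(sqrt(2)*(I*sqrt(3))))*(-2/3*1/3) = (27*(I*sqrt(6)))*(-2/9) = (27*I*sqrt(6))*(-2/9) = -6*I*sqrt(6)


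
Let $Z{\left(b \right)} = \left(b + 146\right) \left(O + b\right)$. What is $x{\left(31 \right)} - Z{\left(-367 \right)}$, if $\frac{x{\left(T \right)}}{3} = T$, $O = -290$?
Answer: $-145104$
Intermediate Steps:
$x{\left(T \right)} = 3 T$
$Z{\left(b \right)} = \left(-290 + b\right) \left(146 + b\right)$ ($Z{\left(b \right)} = \left(b + 146\right) \left(-290 + b\right) = \left(146 + b\right) \left(-290 + b\right) = \left(-290 + b\right) \left(146 + b\right)$)
$x{\left(31 \right)} - Z{\left(-367 \right)} = 3 \cdot 31 - \left(-42340 + \left(-367\right)^{2} - -52848\right) = 93 - \left(-42340 + 134689 + 52848\right) = 93 - 145197 = -145104$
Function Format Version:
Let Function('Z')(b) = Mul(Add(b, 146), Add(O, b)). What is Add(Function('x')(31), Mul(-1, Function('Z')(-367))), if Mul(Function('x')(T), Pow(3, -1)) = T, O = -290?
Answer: -145104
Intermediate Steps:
Function('x')(T) = Mul(3, T)
Function('Z')(b) = Mul(Add(-290, b), Add(146, b)) (Function('Z')(b) = Mul(Add(b, 146), Add(-290, b)) = Mul(Add(146, b), Add(-290, b)) = Mul(Add(-290, b), Add(146, b)))
Add(Function('x')(31), Mul(-1, Function('Z')(-367))) = Add(Mul(3, 31), Mul(-1, Add(-42340, Pow(-367, 2), Mul(-144, -367)))) = Add(93, Mul(-1, Add(-42340, 134689, 52848))) = Add(93, Mul(-1, 145197)) = Add(93, -145197) = -145104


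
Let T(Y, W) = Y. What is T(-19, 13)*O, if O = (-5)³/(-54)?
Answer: -2375/54 ≈ -43.982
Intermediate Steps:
O = 125/54 (O = -125*(-1/54) = 125/54 ≈ 2.3148)
T(-19, 13)*O = -19*125/54 = -2375/54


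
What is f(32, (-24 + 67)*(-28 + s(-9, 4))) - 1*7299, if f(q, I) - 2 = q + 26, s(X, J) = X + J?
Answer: -7239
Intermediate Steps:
s(X, J) = J + X
f(q, I) = 28 + q (f(q, I) = 2 + (q + 26) = 2 + (26 + q) = 28 + q)
f(32, (-24 + 67)*(-28 + s(-9, 4))) - 1*7299 = (28 + 32) - 1*7299 = 60 - 7299 = -7239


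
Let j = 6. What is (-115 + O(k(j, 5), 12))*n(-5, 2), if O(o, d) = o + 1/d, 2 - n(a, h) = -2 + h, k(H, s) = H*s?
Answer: -1019/6 ≈ -169.83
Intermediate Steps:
n(a, h) = 4 - h (n(a, h) = 2 - (-2 + h) = 2 + (2 - h) = 4 - h)
(-115 + O(k(j, 5), 12))*n(-5, 2) = (-115 + (6*5 + 1/12))*(4 - 1*2) = (-115 + (30 + 1/12))*(4 - 2) = (-115 + 361/12)*2 = -1019/12*2 = -1019/6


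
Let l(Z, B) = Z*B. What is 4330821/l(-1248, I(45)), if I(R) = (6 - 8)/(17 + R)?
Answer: 44751817/416 ≈ 1.0758e+5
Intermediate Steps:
I(R) = -2/(17 + R)
l(Z, B) = B*Z
4330821/l(-1248, I(45)) = 4330821/((-2/(17 + 45)*(-1248))) = 4330821/((-2/62*(-1248))) = 4330821/((-2*1/62*(-1248))) = 4330821/((-1/31*(-1248))) = 4330821/(1248/31) = 4330821*(31/1248) = 44751817/416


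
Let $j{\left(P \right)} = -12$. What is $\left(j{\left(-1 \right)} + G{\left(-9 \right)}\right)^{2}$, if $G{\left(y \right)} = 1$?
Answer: $121$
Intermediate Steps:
$\left(j{\left(-1 \right)} + G{\left(-9 \right)}\right)^{2} = \left(-12 + 1\right)^{2} = \left(-11\right)^{2} = 121$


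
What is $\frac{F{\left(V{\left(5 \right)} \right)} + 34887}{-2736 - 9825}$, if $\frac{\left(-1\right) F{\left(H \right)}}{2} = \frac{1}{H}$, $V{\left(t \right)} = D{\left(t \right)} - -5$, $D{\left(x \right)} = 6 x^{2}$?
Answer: $- \frac{5407483}{1946955} \approx -2.7774$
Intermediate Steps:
$V{\left(t \right)} = 5 + 6 t^{2}$ ($V{\left(t \right)} = 6 t^{2} - -5 = 6 t^{2} + 5 = 5 + 6 t^{2}$)
$F{\left(H \right)} = - \frac{2}{H}$
$\frac{F{\left(V{\left(5 \right)} \right)} + 34887}{-2736 - 9825} = \frac{- \frac{2}{5 + 6 \cdot 5^{2}} + 34887}{-2736 - 9825} = \frac{- \frac{2}{5 + 6 \cdot 25} + 34887}{-12561} = \left(- \frac{2}{5 + 150} + 34887\right) \left(- \frac{1}{12561}\right) = \left(- \frac{2}{155} + 34887\right) \left(- \frac{1}{12561}\right) = \frac{5407483}{155} \left(- \frac{1}{12561}\right) = - \frac{5407483}{1946955}$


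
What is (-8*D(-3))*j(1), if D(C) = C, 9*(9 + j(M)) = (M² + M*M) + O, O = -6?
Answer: -680/3 ≈ -226.67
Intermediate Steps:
j(M) = -29/3 + 2*M²/9 (j(M) = -9 + ((M² + M*M) - 6)/9 = -9 + ((M² + M²) - 6)/9 = -9 + (2*M² - 6)/9 = -9 + (-6 + 2*M²)/9 = -9 + (-⅔ + 2*M²/9) = -29/3 + 2*M²/9)
(-8*D(-3))*j(1) = (-8*(-3))*(-29/3 + (2/9)*1²) = 24*(-29/3 + (2/9)*1) = 24*(-29/3 + 2/9) = 24*(-85/9) = -680/3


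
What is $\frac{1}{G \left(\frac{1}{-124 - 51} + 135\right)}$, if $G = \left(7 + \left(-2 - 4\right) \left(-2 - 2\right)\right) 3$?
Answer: $\frac{175}{2197032} \approx 7.9653 \cdot 10^{-5}$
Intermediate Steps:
$G = 93$ ($G = \left(7 - -24\right) 3 = \left(7 + 24\right) 3 = 31 \cdot 3 = 93$)
$\frac{1}{G \left(\frac{1}{-124 - 51} + 135\right)} = \frac{1}{93 \left(\frac{1}{-124 - 51} + 135\right)} = \frac{1}{93 \left(\frac{1}{-175} + 135\right)} = \frac{1}{93 \left(- \frac{1}{175} + 135\right)} = \frac{1}{93 \cdot \frac{23624}{175}} = \frac{1}{\frac{2197032}{175}} = \frac{175}{2197032}$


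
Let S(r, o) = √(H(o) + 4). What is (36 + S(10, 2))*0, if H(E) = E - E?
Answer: 0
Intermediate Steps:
H(E) = 0
S(r, o) = 2 (S(r, o) = √(0 + 4) = √4 = 2)
(36 + S(10, 2))*0 = (36 + 2)*0 = 38*0 = 0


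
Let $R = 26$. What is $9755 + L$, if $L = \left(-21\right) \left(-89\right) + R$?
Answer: $11650$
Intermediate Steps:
$L = 1895$ ($L = \left(-21\right) \left(-89\right) + 26 = 1869 + 26 = 1895$)
$9755 + L = 9755 + 1895 = 11650$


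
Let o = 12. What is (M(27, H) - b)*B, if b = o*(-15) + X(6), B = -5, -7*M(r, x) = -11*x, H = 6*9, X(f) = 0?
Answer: -9270/7 ≈ -1324.3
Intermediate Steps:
H = 54
M(r, x) = 11*x/7 (M(r, x) = -(-11)*x/7 = 11*x/7)
b = -180 (b = 12*(-15) + 0 = -180 + 0 = -180)
(M(27, H) - b)*B = ((11/7)*54 - 1*(-180))*(-5) = (594/7 + 180)*(-5) = (1854/7)*(-5) = -9270/7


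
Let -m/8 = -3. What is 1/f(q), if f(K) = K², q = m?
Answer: 1/576 ≈ 0.0017361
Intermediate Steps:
m = 24 (m = -8*(-3) = 24)
q = 24
1/f(q) = 1/(24²) = 1/576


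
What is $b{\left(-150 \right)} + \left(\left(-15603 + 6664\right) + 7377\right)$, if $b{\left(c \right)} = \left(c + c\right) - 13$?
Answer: $-1875$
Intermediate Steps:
$b{\left(c \right)} = -13 + 2 c$ ($b{\left(c \right)} = 2 c - 13 = -13 + 2 c$)
$b{\left(-150 \right)} + \left(\left(-15603 + 6664\right) + 7377\right) = \left(-13 + 2 \left(-150\right)\right) + \left(\left(-15603 + 6664\right) + 7377\right) = \left(-13 - 300\right) + \left(-8939 + 7377\right) = -313 - 1562 = -1875$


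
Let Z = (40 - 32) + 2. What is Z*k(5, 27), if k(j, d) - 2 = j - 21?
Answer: -140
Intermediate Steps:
k(j, d) = -19 + j (k(j, d) = 2 + (j - 21) = 2 + (-21 + j) = -19 + j)
Z = 10 (Z = 8 + 2 = 10)
Z*k(5, 27) = 10*(-19 + 5) = 10*(-14) = -140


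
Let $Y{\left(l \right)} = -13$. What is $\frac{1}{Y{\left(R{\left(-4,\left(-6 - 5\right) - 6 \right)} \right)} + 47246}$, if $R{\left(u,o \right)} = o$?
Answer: $\frac{1}{47233} \approx 2.1172 \cdot 10^{-5}$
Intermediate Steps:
$\frac{1}{Y{\left(R{\left(-4,\left(-6 - 5\right) - 6 \right)} \right)} + 47246} = \frac{1}{-13 + 47246} = \frac{1}{47233}$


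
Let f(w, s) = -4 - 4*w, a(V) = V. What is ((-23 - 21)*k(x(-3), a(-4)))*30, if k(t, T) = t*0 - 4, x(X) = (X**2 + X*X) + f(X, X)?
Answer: 5280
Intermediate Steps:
x(X) = -4 - 4*X + 2*X**2 (x(X) = (X**2 + X*X) + (-4 - 4*X) = (X**2 + X**2) + (-4 - 4*X) = 2*X**2 + (-4 - 4*X) = -4 - 4*X + 2*X**2)
k(t, T) = -4 (k(t, T) = 0 - 4 = -4)
((-23 - 21)*k(x(-3), a(-4)))*30 = ((-23 - 21)*(-4))*30 = -44*(-4)*30 = 176*30 = 5280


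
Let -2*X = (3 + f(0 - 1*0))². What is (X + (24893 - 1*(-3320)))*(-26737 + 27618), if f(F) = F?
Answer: 49703377/2 ≈ 2.4852e+7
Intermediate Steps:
X = -9/2 (X = -(3 + (0 - 1*0))²/2 = -(3 + (0 + 0))²/2 = -(3 + 0)²/2 = -½*3² = -½*9 = -9/2 ≈ -4.5000)
(X + (24893 - 1*(-3320)))*(-26737 + 27618) = (-9/2 + (24893 - 1*(-3320)))*(-26737 + 27618) = (-9/2 + (24893 + 3320))*881 = (-9/2 + 28213)*881 = (56417/2)*881 = 49703377/2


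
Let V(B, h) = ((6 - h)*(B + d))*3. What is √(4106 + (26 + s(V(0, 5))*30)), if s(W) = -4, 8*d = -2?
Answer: 2*√1003 ≈ 63.340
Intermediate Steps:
d = -¼ (d = (⅛)*(-2) = -¼ ≈ -0.25000)
V(B, h) = 3*(6 - h)*(-¼ + B) (V(B, h) = ((6 - h)*(B - ¼))*3 = ((6 - h)*(-¼ + B))*3 = 3*(6 - h)*(-¼ + B))
√(4106 + (26 + s(V(0, 5))*30)) = √(4106 + (26 - 4*30)) = √(4106 + (26 - 120)) = √(4106 - 94) = √4012 = 2*√1003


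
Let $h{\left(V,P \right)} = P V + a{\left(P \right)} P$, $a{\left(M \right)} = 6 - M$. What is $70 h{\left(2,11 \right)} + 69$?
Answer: $-2241$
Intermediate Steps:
$h{\left(V,P \right)} = P V + P \left(6 - P\right)$ ($h{\left(V,P \right)} = P V + \left(6 - P\right) P = P V + P \left(6 - P\right)$)
$70 h{\left(2,11 \right)} + 69 = 70 \cdot 11 \left(6 + 2 - 11\right) + 69 = 70 \cdot 11 \left(-3\right) + 69 = 70 \left(-33\right) + 69 = -2310 + 69 = -2241$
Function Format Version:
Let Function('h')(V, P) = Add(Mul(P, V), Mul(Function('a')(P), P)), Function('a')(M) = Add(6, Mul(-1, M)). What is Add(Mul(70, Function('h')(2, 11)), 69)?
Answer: -2241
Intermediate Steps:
Function('h')(V, P) = Add(Mul(P, V), Mul(P, Add(6, Mul(-1, P)))) (Function('h')(V, P) = Add(Mul(P, V), Mul(Add(6, Mul(-1, P)), P)) = Add(Mul(P, V), Mul(P, Add(6, Mul(-1, P)))))
Add(Mul(70, Function('h')(2, 11)), 69) = Add(Mul(70, Mul(11, Add(6, 2, Mul(-1, 11)))), 69) = Add(Mul(70, Mul(11, Add(6, 2, -11))), 69) = Add(Mul(70, Mul(11, -3)), 69) = Add(Mul(70, -33), 69) = Add(-2310, 69) = -2241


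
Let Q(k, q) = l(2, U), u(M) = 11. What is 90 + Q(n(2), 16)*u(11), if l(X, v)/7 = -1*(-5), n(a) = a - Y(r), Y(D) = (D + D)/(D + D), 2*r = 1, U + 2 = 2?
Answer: 475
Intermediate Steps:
U = 0 (U = -2 + 2 = 0)
r = ½ (r = (½)*1 = ½ ≈ 0.50000)
Y(D) = 1 (Y(D) = (2*D)/((2*D)) = (2*D)*(1/(2*D)) = 1)
n(a) = -1 + a (n(a) = a - 1*1 = a - 1 = -1 + a)
l(X, v) = 35 (l(X, v) = 7*(-1*(-5)) = 7*5 = 35)
Q(k, q) = 35
90 + Q(n(2), 16)*u(11) = 90 + 35*11 = 90 + 385 = 475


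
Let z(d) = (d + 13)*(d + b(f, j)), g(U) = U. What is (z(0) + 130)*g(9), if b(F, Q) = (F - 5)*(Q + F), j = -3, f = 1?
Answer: 2106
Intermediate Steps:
b(F, Q) = (-5 + F)*(F + Q)
z(d) = (8 + d)*(13 + d) (z(d) = (d + 13)*(d + (1² - 5*1 - 5*(-3) + 1*(-3))) = (13 + d)*(d + (1 - 5 + 15 - 3)) = (13 + d)*(d + 8) = (13 + d)*(8 + d) = (8 + d)*(13 + d))
(z(0) + 130)*g(9) = ((104 + 0² + 21*0) + 130)*9 = ((104 + 0 + 0) + 130)*9 = (104 + 130)*9 = 234*9 = 2106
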